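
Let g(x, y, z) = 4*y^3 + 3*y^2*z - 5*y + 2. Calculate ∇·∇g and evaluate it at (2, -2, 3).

-30

∂²g/∂x² = 0
∂²g/∂y² = 6*(4*y + z)
∂²g/∂z² = 0
∇²g = 24*y + 6*z
At (2, -2, 3): -30.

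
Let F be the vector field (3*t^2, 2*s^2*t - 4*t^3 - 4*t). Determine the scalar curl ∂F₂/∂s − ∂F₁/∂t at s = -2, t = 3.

-42

∂F₂/∂s = 4*s*t
∂F₁/∂t = 6*t
Scalar curl = 4*s*t - 6*t
At (-2, 3): -42.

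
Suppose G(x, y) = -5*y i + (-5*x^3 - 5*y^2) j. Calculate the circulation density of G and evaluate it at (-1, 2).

∂G₂/∂x = -15*x^2
∂G₁/∂y = -5
Scalar curl = -15*x^2 + 5
At (-1, 2): -10.

-10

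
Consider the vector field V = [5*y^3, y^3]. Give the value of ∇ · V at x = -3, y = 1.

3

∂V₁/∂x = 0
∂V₂/∂y = 3*y^2
∇·V = 3*y^2
At (-3, 1): 3.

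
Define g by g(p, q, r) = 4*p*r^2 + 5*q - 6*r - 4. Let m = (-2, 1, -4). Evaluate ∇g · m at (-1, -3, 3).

∂g/∂p = 4*r^2
∂g/∂q = 5
∂g/∂r = 8*p*r - 6
∇g at (-1, -3, 3) = (36, 5, -30)
∇g · m = (36)(-2) + (5)(1) + (-30)(-4) = 53

53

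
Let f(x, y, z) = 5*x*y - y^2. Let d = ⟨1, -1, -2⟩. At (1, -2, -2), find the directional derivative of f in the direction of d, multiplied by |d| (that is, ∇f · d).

-19

∂f/∂x = 5*y
∂f/∂y = 5*x - 2*y
∂f/∂z = 0
∇f at (1, -2, -2) = (-10, 9, 0)
∇f · d = (-10)(1) + (9)(-1) + (0)(-2) = -19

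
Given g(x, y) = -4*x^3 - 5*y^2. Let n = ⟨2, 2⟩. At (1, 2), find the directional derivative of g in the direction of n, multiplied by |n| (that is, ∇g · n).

∂g/∂x = -12*x^2
∂g/∂y = -10*y
∇g at (1, 2) = (-12, -20)
∇g · n = (-12)(2) + (-20)(2) = -64

-64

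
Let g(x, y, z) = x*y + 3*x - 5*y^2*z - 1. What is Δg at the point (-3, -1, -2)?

20

∂²g/∂x² = 0
∂²g/∂y² = -10*z
∂²g/∂z² = 0
∇²g = -10*z
At (-3, -1, -2): 20.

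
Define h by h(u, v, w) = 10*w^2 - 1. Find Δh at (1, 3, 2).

∂²h/∂u² = 0
∂²h/∂v² = 0
∂²h/∂w² = 20
∇²h = 20
At (1, 3, 2): 20.

20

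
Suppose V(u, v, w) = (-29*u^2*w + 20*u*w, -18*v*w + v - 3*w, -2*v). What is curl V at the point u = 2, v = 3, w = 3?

(∇×V)₁ = ∂V₃/∂v − ∂V₂/∂w = 18*v + 1
(∇×V)₂ = ∂V₁/∂w − ∂V₃/∂u = -29*u^2 + 20*u
(∇×V)₃ = ∂V₂/∂u − ∂V₁/∂v = 0
∇×V = (18*v + 1, -29*u^2 + 20*u, 0)
At (2, 3, 3): (55, -76, 0).

(55, -76, 0)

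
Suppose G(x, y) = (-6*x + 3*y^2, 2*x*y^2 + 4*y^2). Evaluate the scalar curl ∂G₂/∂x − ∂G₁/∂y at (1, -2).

20

∂G₂/∂x = 2*y^2
∂G₁/∂y = 6*y
Scalar curl = 2*y^2 - 6*y
At (1, -2): 20.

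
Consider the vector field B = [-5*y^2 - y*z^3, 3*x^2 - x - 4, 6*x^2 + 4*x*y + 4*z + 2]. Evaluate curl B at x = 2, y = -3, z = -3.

(8, 69, -46)

(∇×B)₁ = ∂B₃/∂y − ∂B₂/∂z = 4*x
(∇×B)₂ = ∂B₁/∂z − ∂B₃/∂x = -12*x - 3*y*z^2 - 4*y
(∇×B)₃ = ∂B₂/∂x − ∂B₁/∂y = 6*x + 10*y + z^3 - 1
∇×B = (4*x, -12*x - 3*y*z^2 - 4*y, 6*x + 10*y + z^3 - 1)
At (2, -3, -3): (8, 69, -46).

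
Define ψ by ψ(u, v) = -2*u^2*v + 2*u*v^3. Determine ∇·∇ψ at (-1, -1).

16

∂²ψ/∂u² = -4*v
∂²ψ/∂v² = 12*u*v
∇²ψ = 12*u*v - 4*v
At (-1, -1): 16.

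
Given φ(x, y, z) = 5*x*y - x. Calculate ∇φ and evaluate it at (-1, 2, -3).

∂φ/∂x = 5*y - 1
∂φ/∂y = 5*x
∂φ/∂z = 0
∇φ = (5*y - 1, 5*x, 0)
At (-1, 2, -3): (9, -5, 0).

(9, -5, 0)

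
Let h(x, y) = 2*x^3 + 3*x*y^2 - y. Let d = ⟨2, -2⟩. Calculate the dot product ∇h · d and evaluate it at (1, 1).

∂h/∂x = 6*x^2 + 3*y^2
∂h/∂y = 6*x*y - 1
∇h at (1, 1) = (9, 5)
∇h · d = (9)(2) + (5)(-2) = 8

8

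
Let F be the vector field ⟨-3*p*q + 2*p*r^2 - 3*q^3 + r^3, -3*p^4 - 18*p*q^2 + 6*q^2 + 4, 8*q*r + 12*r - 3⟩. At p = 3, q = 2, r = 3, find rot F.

(∇×F)₁ = ∂F₃/∂q − ∂F₂/∂r = 8*r
(∇×F)₂ = ∂F₁/∂r − ∂F₃/∂p = 4*p*r + 3*r^2
(∇×F)₃ = ∂F₂/∂p − ∂F₁/∂q = -12*p^3 + 3*p - 9*q^2
∇×F = (8*r, 4*p*r + 3*r^2, -12*p^3 + 3*p - 9*q^2)
At (3, 2, 3): (24, 63, -351).

(24, 63, -351)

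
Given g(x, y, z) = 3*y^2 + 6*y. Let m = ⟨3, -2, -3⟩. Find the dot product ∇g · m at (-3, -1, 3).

∂g/∂x = 0
∂g/∂y = 6*y + 6
∂g/∂z = 0
∇g at (-3, -1, 3) = (0, 0, 0)
∇g · m = (0)(3) + (0)(-2) + (0)(-3) = 0

0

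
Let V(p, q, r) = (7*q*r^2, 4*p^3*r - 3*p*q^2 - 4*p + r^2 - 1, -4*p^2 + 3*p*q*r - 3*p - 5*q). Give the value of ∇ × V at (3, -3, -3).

(-134, 126, -418)

(∇×V)₁ = ∂V₃/∂q − ∂V₂/∂r = -4*p^3 + 3*p*r - 2*r - 5
(∇×V)₂ = ∂V₁/∂r − ∂V₃/∂p = 8*p + 11*q*r + 3
(∇×V)₃ = ∂V₂/∂p − ∂V₁/∂q = 12*p^2*r - 3*q^2 - 7*r^2 - 4
∇×V = (-4*p^3 + 3*p*r - 2*r - 5, 8*p + 11*q*r + 3, 12*p^2*r - 3*q^2 - 7*r^2 - 4)
At (3, -3, -3): (-134, 126, -418).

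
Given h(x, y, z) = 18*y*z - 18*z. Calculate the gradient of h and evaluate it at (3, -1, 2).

∂h/∂x = 0
∂h/∂y = 18*z
∂h/∂z = 18*y - 18
∇h = (0, 18*z, 18*y - 18)
At (3, -1, 2): (0, 36, -36).

(0, 36, -36)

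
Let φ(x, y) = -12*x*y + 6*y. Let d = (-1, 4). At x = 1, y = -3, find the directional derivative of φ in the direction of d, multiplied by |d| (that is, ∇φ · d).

-60

∂φ/∂x = -12*y
∂φ/∂y = -12*x + 6
∇φ at (1, -3) = (36, -6)
∇φ · d = (36)(-1) + (-6)(4) = -60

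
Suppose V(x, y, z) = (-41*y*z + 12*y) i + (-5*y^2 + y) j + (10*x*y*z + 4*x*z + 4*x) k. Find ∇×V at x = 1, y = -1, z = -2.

(-20, 25, -94)

(∇×V)₁ = ∂V₃/∂y − ∂V₂/∂z = 10*x*z
(∇×V)₂ = ∂V₁/∂z − ∂V₃/∂x = -10*y*z - 41*y - 4*z - 4
(∇×V)₃ = ∂V₂/∂x − ∂V₁/∂y = 41*z - 12
∇×V = (10*x*z, -10*y*z - 41*y - 4*z - 4, 41*z - 12)
At (1, -1, -2): (-20, 25, -94).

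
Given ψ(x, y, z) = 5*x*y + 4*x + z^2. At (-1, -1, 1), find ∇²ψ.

2

∂²ψ/∂x² = 0
∂²ψ/∂y² = 0
∂²ψ/∂z² = 2
∇²ψ = 2
At (-1, -1, 1): 2.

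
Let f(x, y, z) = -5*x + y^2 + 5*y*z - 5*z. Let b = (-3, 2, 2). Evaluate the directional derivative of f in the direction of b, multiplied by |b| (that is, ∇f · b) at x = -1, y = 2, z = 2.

53

∂f/∂x = -5
∂f/∂y = 2*y + 5*z
∂f/∂z = 5*y - 5
∇f at (-1, 2, 2) = (-5, 14, 5)
∇f · b = (-5)(-3) + (14)(2) + (5)(2) = 53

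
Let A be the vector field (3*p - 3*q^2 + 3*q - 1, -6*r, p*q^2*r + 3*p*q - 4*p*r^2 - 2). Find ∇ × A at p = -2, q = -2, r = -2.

(∇×A)₁ = ∂A₃/∂q − ∂A₂/∂r = 2*p*q*r + 3*p + 6
(∇×A)₂ = ∂A₁/∂r − ∂A₃/∂p = -q^2*r - 3*q + 4*r^2
(∇×A)₃ = ∂A₂/∂p − ∂A₁/∂q = 6*q - 3
∇×A = (2*p*q*r + 3*p + 6, -q^2*r - 3*q + 4*r^2, 6*q - 3)
At (-2, -2, -2): (-16, 30, -15).

(-16, 30, -15)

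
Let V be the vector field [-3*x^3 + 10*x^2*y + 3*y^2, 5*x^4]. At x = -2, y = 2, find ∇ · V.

-116

∂V₁/∂x = -9*x^2 + 20*x*y
∂V₂/∂y = 0
∇·V = -9*x^2 + 20*x*y
At (-2, 2): -116.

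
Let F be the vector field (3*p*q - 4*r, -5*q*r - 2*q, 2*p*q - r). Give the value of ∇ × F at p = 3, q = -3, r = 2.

(∇×F)₁ = ∂F₃/∂q − ∂F₂/∂r = 2*p + 5*q
(∇×F)₂ = ∂F₁/∂r − ∂F₃/∂p = -2*q - 4
(∇×F)₃ = ∂F₂/∂p − ∂F₁/∂q = -3*p
∇×F = (2*p + 5*q, -2*q - 4, -3*p)
At (3, -3, 2): (-9, 2, -9).

(-9, 2, -9)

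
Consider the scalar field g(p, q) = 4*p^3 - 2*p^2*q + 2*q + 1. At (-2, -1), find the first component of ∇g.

(∇g)_1 = ∂g/∂p = 12*p^2 - 4*p*q
At (-2, -1): 40.

40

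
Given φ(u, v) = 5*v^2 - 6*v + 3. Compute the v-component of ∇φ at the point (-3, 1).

(∇φ)_2 = ∂φ/∂v = 10*v - 6
At (-3, 1): 4.

4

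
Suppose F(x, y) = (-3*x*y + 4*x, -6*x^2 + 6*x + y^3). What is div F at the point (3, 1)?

∂F₁/∂x = -3*y + 4
∂F₂/∂y = 3*y^2
∇·F = 3*y^2 - 3*y + 4
At (3, 1): 4.

4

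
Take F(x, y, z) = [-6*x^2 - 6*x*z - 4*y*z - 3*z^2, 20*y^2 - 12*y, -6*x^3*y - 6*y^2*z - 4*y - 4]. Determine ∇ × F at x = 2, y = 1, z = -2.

(-28, 68, -8)

(∇×F)₁ = ∂F₃/∂y − ∂F₂/∂z = -6*x^3 - 12*y*z - 4
(∇×F)₂ = ∂F₁/∂z − ∂F₃/∂x = 18*x^2*y - 6*x - 4*y - 6*z
(∇×F)₃ = ∂F₂/∂x − ∂F₁/∂y = 4*z
∇×F = (-6*x^3 - 12*y*z - 4, 18*x^2*y - 6*x - 4*y - 6*z, 4*z)
At (2, 1, -2): (-28, 68, -8).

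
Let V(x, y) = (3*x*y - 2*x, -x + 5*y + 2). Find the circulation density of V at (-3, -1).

∂V₂/∂x = -1
∂V₁/∂y = 3*x
Scalar curl = -3*x - 1
At (-3, -1): 8.

8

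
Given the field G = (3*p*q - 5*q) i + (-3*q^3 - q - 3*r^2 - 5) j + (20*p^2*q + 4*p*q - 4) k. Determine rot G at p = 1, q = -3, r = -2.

(12, 132, 2)

(∇×G)₁ = ∂G₃/∂q − ∂G₂/∂r = 20*p^2 + 4*p + 6*r
(∇×G)₂ = ∂G₁/∂r − ∂G₃/∂p = -40*p*q - 4*q
(∇×G)₃ = ∂G₂/∂p − ∂G₁/∂q = -3*p + 5
∇×G = (20*p^2 + 4*p + 6*r, -40*p*q - 4*q, -3*p + 5)
At (1, -3, -2): (12, 132, 2).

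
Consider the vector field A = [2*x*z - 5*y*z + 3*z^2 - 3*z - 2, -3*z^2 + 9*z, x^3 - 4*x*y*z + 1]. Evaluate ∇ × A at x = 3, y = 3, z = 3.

(∇×A)₁ = ∂A₃/∂y − ∂A₂/∂z = -4*x*z + 6*z - 9
(∇×A)₂ = ∂A₁/∂z − ∂A₃/∂x = -3*x^2 + 2*x + 4*y*z - 5*y + 6*z - 3
(∇×A)₃ = ∂A₂/∂x − ∂A₁/∂y = 5*z
∇×A = (-4*x*z + 6*z - 9, -3*x^2 + 2*x + 4*y*z - 5*y + 6*z - 3, 5*z)
At (3, 3, 3): (-27, 15, 15).

(-27, 15, 15)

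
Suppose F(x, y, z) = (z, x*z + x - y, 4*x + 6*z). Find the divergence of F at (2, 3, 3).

∂F₁/∂x = 0
∂F₂/∂y = -1
∂F₃/∂z = 6
∇·F = 5
At (2, 3, 3): 5.

5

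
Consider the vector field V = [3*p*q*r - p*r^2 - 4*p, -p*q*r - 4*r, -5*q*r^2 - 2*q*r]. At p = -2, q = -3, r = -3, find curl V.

(-29, 6, -27)

(∇×V)₁ = ∂V₃/∂q − ∂V₂/∂r = p*q - 5*r^2 - 2*r + 4
(∇×V)₂ = ∂V₁/∂r − ∂V₃/∂p = 3*p*q - 2*p*r
(∇×V)₃ = ∂V₂/∂p − ∂V₁/∂q = -3*p*r - q*r
∇×V = (p*q - 5*r^2 - 2*r + 4, 3*p*q - 2*p*r, -3*p*r - q*r)
At (-2, -3, -3): (-29, 6, -27).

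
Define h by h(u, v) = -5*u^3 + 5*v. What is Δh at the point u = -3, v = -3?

90

∂²h/∂u² = -30*u
∂²h/∂v² = 0
∇²h = -30*u
At (-3, -3): 90.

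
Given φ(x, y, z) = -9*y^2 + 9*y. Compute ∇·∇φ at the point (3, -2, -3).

∂²φ/∂x² = 0
∂²φ/∂y² = -18
∂²φ/∂z² = 0
∇²φ = -18
At (3, -2, -3): -18.

-18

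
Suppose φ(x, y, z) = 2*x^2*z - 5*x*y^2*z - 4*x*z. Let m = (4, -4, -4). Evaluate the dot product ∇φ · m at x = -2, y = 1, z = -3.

340

∂φ/∂x = 4*x*z - 5*y^2*z - 4*z
∂φ/∂y = -10*x*y*z
∂φ/∂z = 2*x^2 - 5*x*y^2 - 4*x
∇φ at (-2, 1, -3) = (51, -60, 26)
∇φ · m = (51)(4) + (-60)(-4) + (26)(-4) = 340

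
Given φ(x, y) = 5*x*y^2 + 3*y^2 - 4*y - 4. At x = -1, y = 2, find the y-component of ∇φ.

(∇φ)_2 = ∂φ/∂y = 10*x*y + 6*y - 4
At (-1, 2): -12.

-12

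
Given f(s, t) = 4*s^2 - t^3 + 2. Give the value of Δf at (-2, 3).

-10

∂²f/∂s² = 8
∂²f/∂t² = -6*t
∇²f = -6*t + 8
At (-2, 3): -10.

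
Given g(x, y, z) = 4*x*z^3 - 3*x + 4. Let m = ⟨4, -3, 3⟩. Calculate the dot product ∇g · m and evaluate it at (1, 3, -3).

-120

∂g/∂x = 4*z^3 - 3
∂g/∂y = 0
∂g/∂z = 12*x*z^2
∇g at (1, 3, -3) = (-111, 0, 108)
∇g · m = (-111)(4) + (0)(-3) + (108)(3) = -120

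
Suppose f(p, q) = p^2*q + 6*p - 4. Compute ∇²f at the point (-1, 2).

∂²f/∂p² = 2*q
∂²f/∂q² = 0
∇²f = 2*q
At (-1, 2): 4.

4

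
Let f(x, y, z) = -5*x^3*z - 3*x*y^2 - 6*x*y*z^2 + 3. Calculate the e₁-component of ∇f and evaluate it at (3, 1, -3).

(∇f)_1 = ∂f/∂x = -15*x^2*z - 3*y^2 - 6*y*z^2
At (3, 1, -3): 348.

348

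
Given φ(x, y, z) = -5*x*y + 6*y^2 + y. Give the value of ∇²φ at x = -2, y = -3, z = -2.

12

∂²φ/∂x² = 0
∂²φ/∂y² = 12
∂²φ/∂z² = 0
∇²φ = 12
At (-2, -3, -2): 12.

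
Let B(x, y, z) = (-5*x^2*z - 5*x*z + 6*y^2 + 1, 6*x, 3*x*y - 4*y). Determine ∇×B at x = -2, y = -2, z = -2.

(-10, -4, 30)

(∇×B)₁ = ∂B₃/∂y − ∂B₂/∂z = 3*x - 4
(∇×B)₂ = ∂B₁/∂z − ∂B₃/∂x = -5*x^2 - 5*x - 3*y
(∇×B)₃ = ∂B₂/∂x − ∂B₁/∂y = -12*y + 6
∇×B = (3*x - 4, -5*x^2 - 5*x - 3*y, -12*y + 6)
At (-2, -2, -2): (-10, -4, 30).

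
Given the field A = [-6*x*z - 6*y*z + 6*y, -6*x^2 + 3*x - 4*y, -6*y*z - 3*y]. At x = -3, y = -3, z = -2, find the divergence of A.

26

∂A₁/∂x = -6*z
∂A₂/∂y = -4
∂A₃/∂z = -6*y
∇·A = -6*y - 6*z - 4
At (-3, -3, -2): 26.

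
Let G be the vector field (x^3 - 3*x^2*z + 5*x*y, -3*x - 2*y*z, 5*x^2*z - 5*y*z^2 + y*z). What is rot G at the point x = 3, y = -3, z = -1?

(-12, 3, -18)

(∇×G)₁ = ∂G₃/∂y − ∂G₂/∂z = 2*y - 5*z^2 + z
(∇×G)₂ = ∂G₁/∂z − ∂G₃/∂x = -3*x^2 - 10*x*z
(∇×G)₃ = ∂G₂/∂x − ∂G₁/∂y = -5*x - 3
∇×G = (2*y - 5*z^2 + z, -3*x^2 - 10*x*z, -5*x - 3)
At (3, -3, -1): (-12, 3, -18).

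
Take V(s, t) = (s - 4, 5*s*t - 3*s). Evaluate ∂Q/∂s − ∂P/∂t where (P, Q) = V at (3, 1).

2

∂V₂/∂s = 5*t - 3
∂V₁/∂t = 0
Scalar curl = 5*t - 3
At (3, 1): 2.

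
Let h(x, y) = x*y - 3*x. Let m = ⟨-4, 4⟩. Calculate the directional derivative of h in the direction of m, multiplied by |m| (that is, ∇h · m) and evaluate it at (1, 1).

∂h/∂x = y - 3
∂h/∂y = x
∇h at (1, 1) = (-2, 1)
∇h · m = (-2)(-4) + (1)(4) = 12

12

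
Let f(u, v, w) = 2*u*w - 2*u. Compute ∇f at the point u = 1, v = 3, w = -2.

(-6, 0, 2)

∂f/∂u = 2*w - 2
∂f/∂v = 0
∂f/∂w = 2*u
∇f = (2*w - 2, 0, 2*u)
At (1, 3, -2): (-6, 0, 2).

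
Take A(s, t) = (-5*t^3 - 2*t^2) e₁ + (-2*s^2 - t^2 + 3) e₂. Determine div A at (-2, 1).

-2

∂A₁/∂s = 0
∂A₂/∂t = -2*t
∇·A = -2*t
At (-2, 1): -2.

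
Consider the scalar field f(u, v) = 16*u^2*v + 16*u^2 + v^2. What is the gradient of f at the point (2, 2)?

(192, 68)

∂f/∂u = 32*u*v + 32*u
∂f/∂v = 16*u^2 + 2*v
∇f = (32*u*v + 32*u, 16*u^2 + 2*v)
At (2, 2): (192, 68).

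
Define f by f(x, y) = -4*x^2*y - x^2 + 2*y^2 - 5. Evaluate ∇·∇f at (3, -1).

10

∂²f/∂x² = -2*(4*y + 1)
∂²f/∂y² = 4
∇²f = -8*y + 2
At (3, -1): 10.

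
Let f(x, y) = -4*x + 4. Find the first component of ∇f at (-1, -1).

-4

(∇f)_1 = ∂f/∂x = -4
At (-1, -1): -4.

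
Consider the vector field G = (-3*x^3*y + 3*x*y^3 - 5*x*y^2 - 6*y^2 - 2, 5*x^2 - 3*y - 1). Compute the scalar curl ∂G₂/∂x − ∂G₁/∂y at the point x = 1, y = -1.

-18

∂G₂/∂x = 10*x
∂G₁/∂y = -3*x^3 + 9*x*y^2 - 10*x*y - 12*y
Scalar curl = 3*x^3 - 9*x*y^2 + 10*x*y + 10*x + 12*y
At (1, -1): -18.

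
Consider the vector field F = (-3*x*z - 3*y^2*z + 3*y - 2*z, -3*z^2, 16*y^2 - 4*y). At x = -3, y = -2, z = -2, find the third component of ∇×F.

(∇×F)_3 = ∂F₂/∂x − ∂F₁/∂y
= 0 − (-6*y*z + 3)
= 6*y*z - 3
At (-3, -2, -2): 21.

21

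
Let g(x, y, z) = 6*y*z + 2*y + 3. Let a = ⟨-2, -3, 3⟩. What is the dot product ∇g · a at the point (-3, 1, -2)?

∂g/∂x = 0
∂g/∂y = 6*z + 2
∂g/∂z = 6*y
∇g at (-3, 1, -2) = (0, -10, 6)
∇g · a = (0)(-2) + (-10)(-3) + (6)(3) = 48

48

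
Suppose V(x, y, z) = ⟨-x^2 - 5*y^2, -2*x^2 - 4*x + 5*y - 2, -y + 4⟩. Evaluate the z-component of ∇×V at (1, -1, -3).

-18

(∇×V)_3 = ∂V₂/∂x − ∂V₁/∂y
= -4*x - 4 − (-10*y)
= -4*x + 10*y - 4
At (1, -1, -3): -18.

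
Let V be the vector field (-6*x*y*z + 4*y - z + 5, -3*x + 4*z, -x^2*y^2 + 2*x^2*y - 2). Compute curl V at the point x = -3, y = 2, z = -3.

(∇×V)₁ = ∂V₃/∂y − ∂V₂/∂z = -2*x^2*y + 2*x^2 - 4
(∇×V)₂ = ∂V₁/∂z − ∂V₃/∂x = 2*x*y^2 - 10*x*y - 1
(∇×V)₃ = ∂V₂/∂x − ∂V₁/∂y = 6*x*z - 7
∇×V = (-2*x^2*y + 2*x^2 - 4, 2*x*y^2 - 10*x*y - 1, 6*x*z - 7)
At (-3, 2, -3): (-22, 35, 47).

(-22, 35, 47)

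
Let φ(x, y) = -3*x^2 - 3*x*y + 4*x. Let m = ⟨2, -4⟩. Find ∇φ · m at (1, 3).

∂φ/∂x = -6*x - 3*y + 4
∂φ/∂y = -3*x
∇φ at (1, 3) = (-11, -3)
∇φ · m = (-11)(2) + (-3)(-4) = -10

-10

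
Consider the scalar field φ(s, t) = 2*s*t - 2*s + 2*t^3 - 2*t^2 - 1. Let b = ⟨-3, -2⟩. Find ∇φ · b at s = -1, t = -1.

-4

∂φ/∂s = 2*t - 2
∂φ/∂t = 2*s + 6*t^2 - 4*t
∇φ at (-1, -1) = (-4, 8)
∇φ · b = (-4)(-3) + (8)(-2) = -4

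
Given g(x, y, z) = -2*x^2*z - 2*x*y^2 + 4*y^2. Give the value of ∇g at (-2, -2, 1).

(0, -32, -8)

∂g/∂x = -4*x*z - 2*y^2
∂g/∂y = -4*x*y + 8*y
∂g/∂z = -2*x^2
∇g = (-4*x*z - 2*y^2, -4*x*y + 8*y, -2*x^2)
At (-2, -2, 1): (0, -32, -8).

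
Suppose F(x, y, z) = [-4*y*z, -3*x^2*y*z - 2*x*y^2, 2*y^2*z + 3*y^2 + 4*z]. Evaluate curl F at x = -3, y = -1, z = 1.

(∇×F)₁ = ∂F₃/∂y − ∂F₂/∂z = 3*x^2*y + 4*y*z + 6*y
(∇×F)₂ = ∂F₁/∂z − ∂F₃/∂x = -4*y
(∇×F)₃ = ∂F₂/∂x − ∂F₁/∂y = -6*x*y*z - 2*y^2 + 4*z
∇×F = (3*x^2*y + 4*y*z + 6*y, -4*y, -6*x*y*z - 2*y^2 + 4*z)
At (-3, -1, 1): (-37, 4, -16).

(-37, 4, -16)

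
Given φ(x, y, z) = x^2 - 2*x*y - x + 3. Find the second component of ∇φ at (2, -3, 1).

(∇φ)_2 = ∂φ/∂y = -2*x
At (2, -3, 1): -4.

-4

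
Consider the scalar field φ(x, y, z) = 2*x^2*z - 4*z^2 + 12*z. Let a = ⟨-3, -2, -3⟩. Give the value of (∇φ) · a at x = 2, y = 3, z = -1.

∂φ/∂x = 4*x*z
∂φ/∂y = 0
∂φ/∂z = 2*x^2 - 8*z + 12
∇φ at (2, 3, -1) = (-8, 0, 28)
∇φ · a = (-8)(-3) + (0)(-2) + (28)(-3) = -60

-60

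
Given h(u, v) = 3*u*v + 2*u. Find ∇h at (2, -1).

(-1, 6)

∂h/∂u = 3*v + 2
∂h/∂v = 3*u
∇h = (3*v + 2, 3*u)
At (2, -1): (-1, 6).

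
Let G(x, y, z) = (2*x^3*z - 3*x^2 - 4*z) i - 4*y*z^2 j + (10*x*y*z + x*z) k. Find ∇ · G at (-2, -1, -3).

∂G₁/∂x = 6*x^2*z - 6*x
∂G₂/∂y = -4*z^2
∂G₃/∂z = 10*x*y + x
∇·G = 6*x^2*z + 10*x*y - 5*x - 4*z^2
At (-2, -1, -3): -78.

-78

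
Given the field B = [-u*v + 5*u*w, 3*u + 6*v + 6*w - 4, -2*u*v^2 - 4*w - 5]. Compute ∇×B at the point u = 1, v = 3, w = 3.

(∇×B)₁ = ∂B₃/∂v − ∂B₂/∂w = -4*u*v - 6
(∇×B)₂ = ∂B₁/∂w − ∂B₃/∂u = 5*u + 2*v^2
(∇×B)₃ = ∂B₂/∂u − ∂B₁/∂v = u + 3
∇×B = (-4*u*v - 6, 5*u + 2*v^2, u + 3)
At (1, 3, 3): (-18, 23, 4).

(-18, 23, 4)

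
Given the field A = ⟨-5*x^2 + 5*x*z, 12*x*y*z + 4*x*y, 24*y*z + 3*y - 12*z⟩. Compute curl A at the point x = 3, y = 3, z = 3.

(∇×A)₁ = ∂A₃/∂y − ∂A₂/∂z = -12*x*y + 24*z + 3
(∇×A)₂ = ∂A₁/∂z − ∂A₃/∂x = 5*x
(∇×A)₃ = ∂A₂/∂x − ∂A₁/∂y = 12*y*z + 4*y
∇×A = (-12*x*y + 24*z + 3, 5*x, 12*y*z + 4*y)
At (3, 3, 3): (-33, 15, 120).

(-33, 15, 120)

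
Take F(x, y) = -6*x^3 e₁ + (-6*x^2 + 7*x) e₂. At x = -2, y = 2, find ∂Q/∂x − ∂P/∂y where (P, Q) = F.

∂F₂/∂x = -12*x + 7
∂F₁/∂y = 0
Scalar curl = -12*x + 7
At (-2, 2): 31.

31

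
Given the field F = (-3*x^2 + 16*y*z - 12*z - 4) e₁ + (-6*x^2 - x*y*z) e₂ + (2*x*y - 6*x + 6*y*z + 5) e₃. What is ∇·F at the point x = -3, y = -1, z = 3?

21

∂F₁/∂x = -6*x
∂F₂/∂y = -x*z
∂F₃/∂z = 6*y
∇·F = -x*z - 6*x + 6*y
At (-3, -1, 3): 21.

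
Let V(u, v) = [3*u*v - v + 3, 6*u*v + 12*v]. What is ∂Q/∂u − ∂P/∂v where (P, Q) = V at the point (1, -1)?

∂V₂/∂u = 6*v
∂V₁/∂v = 3*u - 1
Scalar curl = -3*u + 6*v + 1
At (1, -1): -8.

-8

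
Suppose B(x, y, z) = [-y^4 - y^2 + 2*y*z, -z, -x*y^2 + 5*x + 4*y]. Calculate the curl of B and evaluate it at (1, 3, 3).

(-1, 10, 108)

(∇×B)₁ = ∂B₃/∂y − ∂B₂/∂z = -2*x*y + 5
(∇×B)₂ = ∂B₁/∂z − ∂B₃/∂x = y^2 + 2*y - 5
(∇×B)₃ = ∂B₂/∂x − ∂B₁/∂y = 4*y^3 + 2*y - 2*z
∇×B = (-2*x*y + 5, y^2 + 2*y - 5, 4*y^3 + 2*y - 2*z)
At (1, 3, 3): (-1, 10, 108).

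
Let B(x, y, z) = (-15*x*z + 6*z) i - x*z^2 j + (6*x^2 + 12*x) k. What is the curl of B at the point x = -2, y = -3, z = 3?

(∇×B)₁ = ∂B₃/∂y − ∂B₂/∂z = 2*x*z
(∇×B)₂ = ∂B₁/∂z − ∂B₃/∂x = -27*x - 6
(∇×B)₃ = ∂B₂/∂x − ∂B₁/∂y = -z^2
∇×B = (2*x*z, -27*x - 6, -z^2)
At (-2, -3, 3): (-12, 48, -9).

(-12, 48, -9)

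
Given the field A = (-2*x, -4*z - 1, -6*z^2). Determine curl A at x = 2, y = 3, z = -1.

(∇×A)₁ = ∂A₃/∂y − ∂A₂/∂z = 4
(∇×A)₂ = ∂A₁/∂z − ∂A₃/∂x = 0
(∇×A)₃ = ∂A₂/∂x − ∂A₁/∂y = 0
∇×A = (4, 0, 0)
At (2, 3, -1): (4, 0, 0).

(4, 0, 0)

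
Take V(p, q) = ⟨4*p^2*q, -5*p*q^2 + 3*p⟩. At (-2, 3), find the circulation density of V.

-58

∂V₂/∂p = -5*q^2 + 3
∂V₁/∂q = 4*p^2
Scalar curl = -4*p^2 - 5*q^2 + 3
At (-2, 3): -58.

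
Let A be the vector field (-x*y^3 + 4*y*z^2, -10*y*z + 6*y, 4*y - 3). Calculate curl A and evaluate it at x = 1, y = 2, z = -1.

(∇×A)₁ = ∂A₃/∂y − ∂A₂/∂z = 10*y + 4
(∇×A)₂ = ∂A₁/∂z − ∂A₃/∂x = 8*y*z
(∇×A)₃ = ∂A₂/∂x − ∂A₁/∂y = 3*x*y^2 - 4*z^2
∇×A = (10*y + 4, 8*y*z, 3*x*y^2 - 4*z^2)
At (1, 2, -1): (24, -16, 8).

(24, -16, 8)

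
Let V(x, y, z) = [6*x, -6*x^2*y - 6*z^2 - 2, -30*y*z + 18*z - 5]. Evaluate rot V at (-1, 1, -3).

(∇×V)₁ = ∂V₃/∂y − ∂V₂/∂z = -18*z
(∇×V)₂ = ∂V₁/∂z − ∂V₃/∂x = 0
(∇×V)₃ = ∂V₂/∂x − ∂V₁/∂y = -12*x*y
∇×V = (-18*z, 0, -12*x*y)
At (-1, 1, -3): (54, 0, 12).

(54, 0, 12)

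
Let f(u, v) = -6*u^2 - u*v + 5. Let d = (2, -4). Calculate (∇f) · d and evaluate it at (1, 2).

∂f/∂u = -12*u - v
∂f/∂v = -u
∇f at (1, 2) = (-14, -1)
∇f · d = (-14)(2) + (-1)(-4) = -24

-24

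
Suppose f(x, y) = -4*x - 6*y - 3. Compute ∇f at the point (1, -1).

(-4, -6)

∂f/∂x = -4
∂f/∂y = -6
∇f = (-4, -6)
At (1, -1): (-4, -6).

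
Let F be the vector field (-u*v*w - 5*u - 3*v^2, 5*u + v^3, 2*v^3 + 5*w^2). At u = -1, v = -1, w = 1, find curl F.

(∇×F)₁ = ∂F₃/∂v − ∂F₂/∂w = 6*v^2
(∇×F)₂ = ∂F₁/∂w − ∂F₃/∂u = -u*v
(∇×F)₃ = ∂F₂/∂u − ∂F₁/∂v = u*w + 6*v + 5
∇×F = (6*v^2, -u*v, u*w + 6*v + 5)
At (-1, -1, 1): (6, -1, -2).

(6, -1, -2)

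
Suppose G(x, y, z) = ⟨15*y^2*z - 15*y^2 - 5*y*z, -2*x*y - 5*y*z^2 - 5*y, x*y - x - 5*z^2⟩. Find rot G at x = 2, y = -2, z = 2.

(-38, 73, 74)

(∇×G)₁ = ∂G₃/∂y − ∂G₂/∂z = x + 10*y*z
(∇×G)₂ = ∂G₁/∂z − ∂G₃/∂x = 15*y^2 - 6*y + 1
(∇×G)₃ = ∂G₂/∂x − ∂G₁/∂y = -30*y*z + 28*y + 5*z
∇×G = (x + 10*y*z, 15*y^2 - 6*y + 1, -30*y*z + 28*y + 5*z)
At (2, -2, 2): (-38, 73, 74).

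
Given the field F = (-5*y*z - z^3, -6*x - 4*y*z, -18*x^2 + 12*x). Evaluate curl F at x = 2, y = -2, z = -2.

(∇×F)₁ = ∂F₃/∂y − ∂F₂/∂z = 4*y
(∇×F)₂ = ∂F₁/∂z − ∂F₃/∂x = 36*x - 5*y - 3*z^2 - 12
(∇×F)₃ = ∂F₂/∂x − ∂F₁/∂y = 5*z - 6
∇×F = (4*y, 36*x - 5*y - 3*z^2 - 12, 5*z - 6)
At (2, -2, -2): (-8, 58, -16).

(-8, 58, -16)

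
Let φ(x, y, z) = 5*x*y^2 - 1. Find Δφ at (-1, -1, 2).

-10

∂²φ/∂x² = 0
∂²φ/∂y² = 10*x
∂²φ/∂z² = 0
∇²φ = 10*x
At (-1, -1, 2): -10.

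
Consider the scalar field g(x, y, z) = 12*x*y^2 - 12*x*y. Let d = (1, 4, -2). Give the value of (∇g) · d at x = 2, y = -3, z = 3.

-528

∂g/∂x = 12*y^2 - 12*y
∂g/∂y = 24*x*y - 12*x
∂g/∂z = 0
∇g at (2, -3, 3) = (144, -168, 0)
∇g · d = (144)(1) + (-168)(4) + (0)(-2) = -528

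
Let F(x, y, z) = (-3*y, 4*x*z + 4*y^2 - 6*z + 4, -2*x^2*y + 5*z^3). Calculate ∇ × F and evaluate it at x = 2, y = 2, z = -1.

(-10, 16, -1)

(∇×F)₁ = ∂F₃/∂y − ∂F₂/∂z = -2*x^2 - 4*x + 6
(∇×F)₂ = ∂F₁/∂z − ∂F₃/∂x = 4*x*y
(∇×F)₃ = ∂F₂/∂x − ∂F₁/∂y = 4*z + 3
∇×F = (-2*x^2 - 4*x + 6, 4*x*y, 4*z + 3)
At (2, 2, -1): (-10, 16, -1).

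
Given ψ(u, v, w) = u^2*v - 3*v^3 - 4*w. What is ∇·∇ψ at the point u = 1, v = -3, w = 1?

48

∂²ψ/∂u² = 2*v
∂²ψ/∂v² = -18*v
∂²ψ/∂w² = 0
∇²ψ = -16*v
At (1, -3, 1): 48.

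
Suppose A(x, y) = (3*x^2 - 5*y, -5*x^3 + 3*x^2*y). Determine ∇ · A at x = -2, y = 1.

0

∂A₁/∂x = 6*x
∂A₂/∂y = 3*x^2
∇·A = 3*x^2 + 6*x
At (-2, 1): 0.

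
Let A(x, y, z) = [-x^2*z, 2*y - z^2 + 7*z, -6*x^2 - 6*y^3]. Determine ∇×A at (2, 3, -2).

(-173, 20, 0)

(∇×A)₁ = ∂A₃/∂y − ∂A₂/∂z = -18*y^2 + 2*z - 7
(∇×A)₂ = ∂A₁/∂z − ∂A₃/∂x = -x^2 + 12*x
(∇×A)₃ = ∂A₂/∂x − ∂A₁/∂y = 0
∇×A = (-18*y^2 + 2*z - 7, -x^2 + 12*x, 0)
At (2, 3, -2): (-173, 20, 0).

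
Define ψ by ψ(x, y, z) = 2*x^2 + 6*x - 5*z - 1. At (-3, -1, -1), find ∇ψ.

∂ψ/∂x = 4*x + 6
∂ψ/∂y = 0
∂ψ/∂z = -5
∇ψ = (4*x + 6, 0, -5)
At (-3, -1, -1): (-6, 0, -5).

(-6, 0, -5)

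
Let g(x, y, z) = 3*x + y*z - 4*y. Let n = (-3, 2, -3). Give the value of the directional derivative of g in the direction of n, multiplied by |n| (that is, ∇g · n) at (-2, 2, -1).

-25

∂g/∂x = 3
∂g/∂y = z - 4
∂g/∂z = y
∇g at (-2, 2, -1) = (3, -5, 2)
∇g · n = (3)(-3) + (-5)(2) + (2)(-3) = -25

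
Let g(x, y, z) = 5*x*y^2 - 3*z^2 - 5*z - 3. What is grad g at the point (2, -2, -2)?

(20, -40, 7)

∂g/∂x = 5*y^2
∂g/∂y = 10*x*y
∂g/∂z = -6*z - 5
∇g = (5*y^2, 10*x*y, -6*z - 5)
At (2, -2, -2): (20, -40, 7).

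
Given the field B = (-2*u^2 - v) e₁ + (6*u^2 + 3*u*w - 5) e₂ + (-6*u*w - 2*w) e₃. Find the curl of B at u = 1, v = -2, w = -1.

(-3, -6, 10)

(∇×B)₁ = ∂B₃/∂v − ∂B₂/∂w = -3*u
(∇×B)₂ = ∂B₁/∂w − ∂B₃/∂u = 6*w
(∇×B)₃ = ∂B₂/∂u − ∂B₁/∂v = 12*u + 3*w + 1
∇×B = (-3*u, 6*w, 12*u + 3*w + 1)
At (1, -2, -1): (-3, -6, 10).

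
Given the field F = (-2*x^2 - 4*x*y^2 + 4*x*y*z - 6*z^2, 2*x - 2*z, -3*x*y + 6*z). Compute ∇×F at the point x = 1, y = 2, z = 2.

(-1, -10, 10)

(∇×F)₁ = ∂F₃/∂y − ∂F₂/∂z = -3*x + 2
(∇×F)₂ = ∂F₁/∂z − ∂F₃/∂x = 4*x*y + 3*y - 12*z
(∇×F)₃ = ∂F₂/∂x − ∂F₁/∂y = 8*x*y - 4*x*z + 2
∇×F = (-3*x + 2, 4*x*y + 3*y - 12*z, 8*x*y - 4*x*z + 2)
At (1, 2, 2): (-1, -10, 10).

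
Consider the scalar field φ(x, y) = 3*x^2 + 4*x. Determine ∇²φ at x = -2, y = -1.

∂²φ/∂x² = 6
∂²φ/∂y² = 0
∇²φ = 6
At (-2, -1): 6.

6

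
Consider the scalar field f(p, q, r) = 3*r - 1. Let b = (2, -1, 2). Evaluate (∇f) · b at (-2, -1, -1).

6

∂f/∂p = 0
∂f/∂q = 0
∂f/∂r = 3
∇f at (-2, -1, -1) = (0, 0, 3)
∇f · b = (0)(2) + (0)(-1) + (3)(2) = 6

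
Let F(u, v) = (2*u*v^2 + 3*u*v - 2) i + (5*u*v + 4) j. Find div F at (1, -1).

∂F₁/∂u = 2*v^2 + 3*v
∂F₂/∂v = 5*u
∇·F = 5*u + 2*v^2 + 3*v
At (1, -1): 4.

4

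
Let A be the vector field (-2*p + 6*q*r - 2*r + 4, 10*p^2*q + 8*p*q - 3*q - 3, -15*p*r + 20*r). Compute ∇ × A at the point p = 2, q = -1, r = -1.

(∇×A)₁ = ∂A₃/∂q − ∂A₂/∂r = 0
(∇×A)₂ = ∂A₁/∂r − ∂A₃/∂p = 6*q + 15*r - 2
(∇×A)₃ = ∂A₂/∂p − ∂A₁/∂q = 20*p*q + 8*q - 6*r
∇×A = (0, 6*q + 15*r - 2, 20*p*q + 8*q - 6*r)
At (2, -1, -1): (0, -23, -42).

(0, -23, -42)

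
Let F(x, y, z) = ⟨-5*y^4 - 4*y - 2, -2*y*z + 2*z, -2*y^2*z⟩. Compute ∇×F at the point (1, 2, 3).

(-22, 0, 164)

(∇×F)₁ = ∂F₃/∂y − ∂F₂/∂z = -4*y*z + 2*y - 2
(∇×F)₂ = ∂F₁/∂z − ∂F₃/∂x = 0
(∇×F)₃ = ∂F₂/∂x − ∂F₁/∂y = 20*y^3 + 4
∇×F = (-4*y*z + 2*y - 2, 0, 20*y^3 + 4)
At (1, 2, 3): (-22, 0, 164).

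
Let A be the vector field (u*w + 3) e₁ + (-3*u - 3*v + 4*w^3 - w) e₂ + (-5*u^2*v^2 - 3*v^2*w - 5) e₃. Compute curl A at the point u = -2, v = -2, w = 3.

(9, -82, -3)

(∇×A)₁ = ∂A₃/∂v − ∂A₂/∂w = -10*u^2*v - 6*v*w - 12*w^2 + 1
(∇×A)₂ = ∂A₁/∂w − ∂A₃/∂u = 10*u*v^2 + u
(∇×A)₃ = ∂A₂/∂u − ∂A₁/∂v = -3
∇×A = (-10*u^2*v - 6*v*w - 12*w^2 + 1, 10*u*v^2 + u, -3)
At (-2, -2, 3): (9, -82, -3).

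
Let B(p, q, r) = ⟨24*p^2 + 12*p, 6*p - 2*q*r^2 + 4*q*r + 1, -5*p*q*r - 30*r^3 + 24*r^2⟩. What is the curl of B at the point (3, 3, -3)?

(∇×B)₁ = ∂B₃/∂q − ∂B₂/∂r = -5*p*r + 4*q*r - 4*q
(∇×B)₂ = ∂B₁/∂r − ∂B₃/∂p = 5*q*r
(∇×B)₃ = ∂B₂/∂p − ∂B₁/∂q = 6
∇×B = (-5*p*r + 4*q*r - 4*q, 5*q*r, 6)
At (3, 3, -3): (-3, -45, 6).

(-3, -45, 6)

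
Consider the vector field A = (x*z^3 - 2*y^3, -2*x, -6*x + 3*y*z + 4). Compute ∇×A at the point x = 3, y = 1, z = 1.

(∇×A)₁ = ∂A₃/∂y − ∂A₂/∂z = 3*z
(∇×A)₂ = ∂A₁/∂z − ∂A₃/∂x = 3*x*z^2 + 6
(∇×A)₃ = ∂A₂/∂x − ∂A₁/∂y = 6*y^2 - 2
∇×A = (3*z, 3*x*z^2 + 6, 6*y^2 - 2)
At (3, 1, 1): (3, 15, 4).

(3, 15, 4)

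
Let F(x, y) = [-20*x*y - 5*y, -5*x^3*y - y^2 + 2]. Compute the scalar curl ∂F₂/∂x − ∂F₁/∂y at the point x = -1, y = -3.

∂F₂/∂x = -15*x^2*y
∂F₁/∂y = -20*x - 5
Scalar curl = -15*x^2*y + 20*x + 5
At (-1, -3): 30.

30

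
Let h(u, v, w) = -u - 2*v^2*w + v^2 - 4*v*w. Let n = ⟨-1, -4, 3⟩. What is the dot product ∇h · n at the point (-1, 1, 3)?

∂h/∂u = -1
∂h/∂v = -4*v*w + 2*v - 4*w
∂h/∂w = -2*v^2 - 4*v
∇h at (-1, 1, 3) = (-1, -22, -6)
∇h · n = (-1)(-1) + (-22)(-4) + (-6)(3) = 71

71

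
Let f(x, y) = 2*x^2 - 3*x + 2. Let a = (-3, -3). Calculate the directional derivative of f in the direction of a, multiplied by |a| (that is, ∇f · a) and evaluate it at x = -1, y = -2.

∂f/∂x = 4*x - 3
∂f/∂y = 0
∇f at (-1, -2) = (-7, 0)
∇f · a = (-7)(-3) + (0)(-3) = 21

21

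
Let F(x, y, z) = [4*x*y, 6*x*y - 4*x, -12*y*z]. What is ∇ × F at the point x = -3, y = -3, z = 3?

(-36, 0, -10)

(∇×F)₁ = ∂F₃/∂y − ∂F₂/∂z = -12*z
(∇×F)₂ = ∂F₁/∂z − ∂F₃/∂x = 0
(∇×F)₃ = ∂F₂/∂x − ∂F₁/∂y = -4*x + 6*y - 4
∇×F = (-12*z, 0, -4*x + 6*y - 4)
At (-3, -3, 3): (-36, 0, -10).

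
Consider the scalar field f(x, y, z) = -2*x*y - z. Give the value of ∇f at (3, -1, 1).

∂f/∂x = -2*y
∂f/∂y = -2*x
∂f/∂z = -1
∇f = (-2*y, -2*x, -1)
At (3, -1, 1): (2, -6, -1).

(2, -6, -1)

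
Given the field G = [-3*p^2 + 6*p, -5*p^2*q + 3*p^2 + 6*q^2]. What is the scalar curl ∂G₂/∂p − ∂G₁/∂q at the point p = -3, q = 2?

42

∂G₂/∂p = -10*p*q + 6*p
∂G₁/∂q = 0
Scalar curl = -10*p*q + 6*p
At (-3, 2): 42.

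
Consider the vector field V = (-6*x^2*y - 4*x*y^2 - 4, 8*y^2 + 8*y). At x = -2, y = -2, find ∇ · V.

-88

∂V₁/∂x = -12*x*y - 4*y^2
∂V₂/∂y = 16*y + 8
∇·V = -12*x*y - 4*y^2 + 16*y + 8
At (-2, -2): -88.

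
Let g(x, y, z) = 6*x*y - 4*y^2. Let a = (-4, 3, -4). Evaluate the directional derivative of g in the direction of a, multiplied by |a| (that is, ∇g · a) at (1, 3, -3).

-126

∂g/∂x = 6*y
∂g/∂y = 6*x - 8*y
∂g/∂z = 0
∇g at (1, 3, -3) = (18, -18, 0)
∇g · a = (18)(-4) + (-18)(3) + (0)(-4) = -126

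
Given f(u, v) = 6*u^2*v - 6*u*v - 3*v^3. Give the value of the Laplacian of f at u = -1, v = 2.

∂²f/∂u² = 12*v
∂²f/∂v² = -18*v
∇²f = -6*v
At (-1, 2): -12.

-12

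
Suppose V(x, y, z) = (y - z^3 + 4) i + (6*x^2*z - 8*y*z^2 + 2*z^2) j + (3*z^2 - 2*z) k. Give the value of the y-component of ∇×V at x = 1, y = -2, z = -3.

-27

(∇×V)_2 = ∂V₁/∂z − ∂V₃/∂x
= -3*z^2 − (0)
= -3*z^2
At (1, -2, -3): -27.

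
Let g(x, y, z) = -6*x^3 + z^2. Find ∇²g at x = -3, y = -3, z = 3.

∂²g/∂x² = -36*x
∂²g/∂y² = 0
∂²g/∂z² = 2
∇²g = -36*x + 2
At (-3, -3, 3): 110.

110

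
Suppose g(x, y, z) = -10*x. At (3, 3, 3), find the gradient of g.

∂g/∂x = -10
∂g/∂y = 0
∂g/∂z = 0
∇g = (-10, 0, 0)
At (3, 3, 3): (-10, 0, 0).

(-10, 0, 0)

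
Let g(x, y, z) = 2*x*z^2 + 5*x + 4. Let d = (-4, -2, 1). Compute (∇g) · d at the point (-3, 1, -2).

∂g/∂x = 2*z^2 + 5
∂g/∂y = 0
∂g/∂z = 4*x*z
∇g at (-3, 1, -2) = (13, 0, 24)
∇g · d = (13)(-4) + (0)(-2) + (24)(1) = -28

-28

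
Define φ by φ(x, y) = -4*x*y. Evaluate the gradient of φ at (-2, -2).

∂φ/∂x = -4*y
∂φ/∂y = -4*x
∇φ = (-4*y, -4*x)
At (-2, -2): (8, 8).

(8, 8)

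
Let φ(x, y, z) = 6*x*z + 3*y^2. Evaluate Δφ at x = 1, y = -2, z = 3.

∂²φ/∂x² = 0
∂²φ/∂y² = 6
∂²φ/∂z² = 0
∇²φ = 6
At (1, -2, 3): 6.

6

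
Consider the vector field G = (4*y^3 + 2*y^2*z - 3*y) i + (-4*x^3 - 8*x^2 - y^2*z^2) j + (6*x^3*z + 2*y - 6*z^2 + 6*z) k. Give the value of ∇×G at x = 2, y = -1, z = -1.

(∇×G)₁ = ∂G₃/∂y − ∂G₂/∂z = 2*y^2*z + 2
(∇×G)₂ = ∂G₁/∂z − ∂G₃/∂x = -18*x^2*z + 2*y^2
(∇×G)₃ = ∂G₂/∂x − ∂G₁/∂y = -12*x^2 - 16*x - 12*y^2 - 4*y*z + 3
∇×G = (2*y^2*z + 2, -18*x^2*z + 2*y^2, -12*x^2 - 16*x - 12*y^2 - 4*y*z + 3)
At (2, -1, -1): (0, 74, -93).

(0, 74, -93)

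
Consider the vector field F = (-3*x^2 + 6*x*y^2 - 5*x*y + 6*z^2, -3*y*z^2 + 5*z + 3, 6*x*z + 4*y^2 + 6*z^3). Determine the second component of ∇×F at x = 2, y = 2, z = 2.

(∇×F)_2 = ∂F₁/∂z − ∂F₃/∂x
= 12*z − (6*z)
= 6*z
At (2, 2, 2): 12.

12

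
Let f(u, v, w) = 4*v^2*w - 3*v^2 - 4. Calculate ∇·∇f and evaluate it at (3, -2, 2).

∂²f/∂u² = 0
∂²f/∂v² = 2*(4*w - 3)
∂²f/∂w² = 0
∇²f = 8*w - 6
At (3, -2, 2): 10.

10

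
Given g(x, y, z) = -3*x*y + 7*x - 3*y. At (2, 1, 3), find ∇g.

(4, -9, 0)

∂g/∂x = -3*y + 7
∂g/∂y = -3*x - 3
∂g/∂z = 0
∇g = (-3*y + 7, -3*x - 3, 0)
At (2, 1, 3): (4, -9, 0).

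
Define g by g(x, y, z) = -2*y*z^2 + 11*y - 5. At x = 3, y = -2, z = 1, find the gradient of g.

∂g/∂x = 0
∂g/∂y = -2*z^2 + 11
∂g/∂z = -4*y*z
∇g = (0, -2*z^2 + 11, -4*y*z)
At (3, -2, 1): (0, 9, 8).

(0, 9, 8)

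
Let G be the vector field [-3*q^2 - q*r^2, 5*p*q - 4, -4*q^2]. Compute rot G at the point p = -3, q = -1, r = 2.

(∇×G)₁ = ∂G₃/∂q − ∂G₂/∂r = -8*q
(∇×G)₂ = ∂G₁/∂r − ∂G₃/∂p = -2*q*r
(∇×G)₃ = ∂G₂/∂p − ∂G₁/∂q = 11*q + r^2
∇×G = (-8*q, -2*q*r, 11*q + r^2)
At (-3, -1, 2): (8, 4, -7).

(8, 4, -7)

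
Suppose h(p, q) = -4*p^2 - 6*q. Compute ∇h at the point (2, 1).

∂h/∂p = -8*p
∂h/∂q = -6
∇h = (-8*p, -6)
At (2, 1): (-16, -6).

(-16, -6)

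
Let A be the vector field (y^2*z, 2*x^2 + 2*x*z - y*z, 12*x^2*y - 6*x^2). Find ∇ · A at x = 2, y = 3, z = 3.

∂A₁/∂x = 0
∂A₂/∂y = -z
∂A₃/∂z = 0
∇·A = -z
At (2, 3, 3): -3.

-3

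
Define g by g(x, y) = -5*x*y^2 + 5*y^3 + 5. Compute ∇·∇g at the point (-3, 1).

60

∂²g/∂x² = 0
∂²g/∂y² = 10*(-x + 3*y)
∇²g = -10*x + 30*y
At (-3, 1): 60.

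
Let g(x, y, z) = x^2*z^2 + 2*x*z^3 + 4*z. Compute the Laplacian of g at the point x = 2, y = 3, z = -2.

-32

∂²g/∂x² = 2*z^2
∂²g/∂y² = 0
∂²g/∂z² = 2*x*(x + 6*z)
∇²g = 2*x^2 + 12*x*z + 2*z^2
At (2, 3, -2): -32.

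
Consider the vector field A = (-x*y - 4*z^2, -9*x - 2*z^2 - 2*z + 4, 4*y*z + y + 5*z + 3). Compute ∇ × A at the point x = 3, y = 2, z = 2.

(19, -16, -6)

(∇×A)₁ = ∂A₃/∂y − ∂A₂/∂z = 8*z + 3
(∇×A)₂ = ∂A₁/∂z − ∂A₃/∂x = -8*z
(∇×A)₃ = ∂A₂/∂x − ∂A₁/∂y = x - 9
∇×A = (8*z + 3, -8*z, x - 9)
At (3, 2, 2): (19, -16, -6).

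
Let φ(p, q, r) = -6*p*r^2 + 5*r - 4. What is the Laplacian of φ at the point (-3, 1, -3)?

∂²φ/∂p² = 0
∂²φ/∂q² = 0
∂²φ/∂r² = -12*p
∇²φ = -12*p
At (-3, 1, -3): 36.

36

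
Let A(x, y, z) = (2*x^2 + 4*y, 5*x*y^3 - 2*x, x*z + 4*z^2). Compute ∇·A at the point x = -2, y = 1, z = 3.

-16

∂A₁/∂x = 4*x
∂A₂/∂y = 15*x*y^2
∂A₃/∂z = x + 8*z
∇·A = 15*x*y^2 + 5*x + 8*z
At (-2, 1, 3): -16.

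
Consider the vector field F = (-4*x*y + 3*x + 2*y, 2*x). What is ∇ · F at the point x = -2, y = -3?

15

∂F₁/∂x = -4*y + 3
∂F₂/∂y = 0
∇·F = -4*y + 3
At (-2, -3): 15.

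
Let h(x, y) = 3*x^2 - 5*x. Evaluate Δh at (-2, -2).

∂²h/∂x² = 6
∂²h/∂y² = 0
∇²h = 6
At (-2, -2): 6.

6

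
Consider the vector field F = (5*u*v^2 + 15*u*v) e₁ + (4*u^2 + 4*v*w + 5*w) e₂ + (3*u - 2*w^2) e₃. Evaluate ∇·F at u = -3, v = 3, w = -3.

90

∂F₁/∂u = 5*v^2 + 15*v
∂F₂/∂v = 4*w
∂F₃/∂w = -4*w
∇·F = 5*v^2 + 15*v
At (-3, 3, -3): 90.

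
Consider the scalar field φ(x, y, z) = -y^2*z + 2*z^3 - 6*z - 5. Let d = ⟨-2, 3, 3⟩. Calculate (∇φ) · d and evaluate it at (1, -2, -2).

18

∂φ/∂x = 0
∂φ/∂y = -2*y*z
∂φ/∂z = -y^2 + 6*z^2 - 6
∇φ at (1, -2, -2) = (0, -8, 14)
∇φ · d = (0)(-2) + (-8)(3) + (14)(3) = 18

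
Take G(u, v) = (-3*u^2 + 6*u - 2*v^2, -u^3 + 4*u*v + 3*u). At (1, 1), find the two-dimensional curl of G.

8

∂G₂/∂u = -3*u^2 + 4*v + 3
∂G₁/∂v = -4*v
Scalar curl = -3*u^2 + 8*v + 3
At (1, 1): 8.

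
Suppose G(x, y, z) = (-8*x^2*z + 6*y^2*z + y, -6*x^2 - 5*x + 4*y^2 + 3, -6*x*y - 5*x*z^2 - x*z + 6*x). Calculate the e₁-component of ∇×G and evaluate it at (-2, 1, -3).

(∇×G)_1 = ∂G₃/∂y − ∂G₂/∂z
= -6*x − (0)
= -6*x
At (-2, 1, -3): 12.

12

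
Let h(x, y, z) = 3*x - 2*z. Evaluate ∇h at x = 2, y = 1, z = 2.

(3, 0, -2)

∂h/∂x = 3
∂h/∂y = 0
∂h/∂z = -2
∇h = (3, 0, -2)
At (2, 1, 2): (3, 0, -2).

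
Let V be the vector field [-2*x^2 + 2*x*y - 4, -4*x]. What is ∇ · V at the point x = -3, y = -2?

∂V₁/∂x = -4*x + 2*y
∂V₂/∂y = 0
∇·V = -4*x + 2*y
At (-3, -2): 8.

8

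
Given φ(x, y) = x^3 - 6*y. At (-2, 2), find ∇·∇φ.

∂²φ/∂x² = 6*x
∂²φ/∂y² = 0
∇²φ = 6*x
At (-2, 2): -12.

-12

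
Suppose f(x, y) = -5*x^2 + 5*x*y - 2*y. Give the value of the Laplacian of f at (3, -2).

-10

∂²f/∂x² = -10
∂²f/∂y² = 0
∇²f = -10
At (3, -2): -10.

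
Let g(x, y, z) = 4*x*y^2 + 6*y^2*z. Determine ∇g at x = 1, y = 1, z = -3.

∂g/∂x = 4*y^2
∂g/∂y = 8*x*y + 12*y*z
∂g/∂z = 6*y^2
∇g = (4*y^2, 8*x*y + 12*y*z, 6*y^2)
At (1, 1, -3): (4, -28, 6).

(4, -28, 6)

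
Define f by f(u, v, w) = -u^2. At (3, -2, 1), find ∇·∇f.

-2

∂²f/∂u² = -2
∂²f/∂v² = 0
∂²f/∂w² = 0
∇²f = -2
At (3, -2, 1): -2.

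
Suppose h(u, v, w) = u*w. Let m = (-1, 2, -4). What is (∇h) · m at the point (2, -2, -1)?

∂h/∂u = w
∂h/∂v = 0
∂h/∂w = u
∇h at (2, -2, -1) = (-1, 0, 2)
∇h · m = (-1)(-1) + (0)(2) + (2)(-4) = -7

-7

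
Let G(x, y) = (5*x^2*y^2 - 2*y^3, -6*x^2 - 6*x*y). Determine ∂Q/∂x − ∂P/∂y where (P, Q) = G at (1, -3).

∂G₂/∂x = -12*x - 6*y
∂G₁/∂y = 10*x^2*y - 6*y^2
Scalar curl = -10*x^2*y - 12*x + 6*y^2 - 6*y
At (1, -3): 90.

90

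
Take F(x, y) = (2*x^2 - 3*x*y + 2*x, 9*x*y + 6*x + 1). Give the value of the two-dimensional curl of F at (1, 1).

18

∂F₂/∂x = 9*y + 6
∂F₁/∂y = -3*x
Scalar curl = 3*x + 9*y + 6
At (1, 1): 18.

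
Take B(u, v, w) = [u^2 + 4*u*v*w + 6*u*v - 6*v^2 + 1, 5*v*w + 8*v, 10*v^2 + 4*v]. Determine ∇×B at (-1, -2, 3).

(-26, 8, -6)

(∇×B)₁ = ∂B₃/∂v − ∂B₂/∂w = 15*v + 4
(∇×B)₂ = ∂B₁/∂w − ∂B₃/∂u = 4*u*v
(∇×B)₃ = ∂B₂/∂u − ∂B₁/∂v = -4*u*w - 6*u + 12*v
∇×B = (15*v + 4, 4*u*v, -4*u*w - 6*u + 12*v)
At (-1, -2, 3): (-26, 8, -6).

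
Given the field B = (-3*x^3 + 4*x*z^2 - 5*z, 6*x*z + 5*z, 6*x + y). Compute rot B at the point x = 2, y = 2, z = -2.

(-16, -43, -12)

(∇×B)₁ = ∂B₃/∂y − ∂B₂/∂z = -6*x - 4
(∇×B)₂ = ∂B₁/∂z − ∂B₃/∂x = 8*x*z - 11
(∇×B)₃ = ∂B₂/∂x − ∂B₁/∂y = 6*z
∇×B = (-6*x - 4, 8*x*z - 11, 6*z)
At (2, 2, -2): (-16, -43, -12).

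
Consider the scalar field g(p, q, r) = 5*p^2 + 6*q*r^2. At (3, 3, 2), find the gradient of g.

(30, 24, 72)

∂g/∂p = 10*p
∂g/∂q = 6*r^2
∂g/∂r = 12*q*r
∇g = (10*p, 6*r^2, 12*q*r)
At (3, 3, 2): (30, 24, 72).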